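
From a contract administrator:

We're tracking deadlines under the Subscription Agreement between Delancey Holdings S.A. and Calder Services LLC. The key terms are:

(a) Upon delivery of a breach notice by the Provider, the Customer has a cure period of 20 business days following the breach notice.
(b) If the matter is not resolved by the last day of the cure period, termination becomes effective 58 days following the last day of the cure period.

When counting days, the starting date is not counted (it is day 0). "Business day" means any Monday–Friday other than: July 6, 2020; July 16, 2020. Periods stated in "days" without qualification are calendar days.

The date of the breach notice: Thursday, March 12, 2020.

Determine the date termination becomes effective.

June 6, 2020

The last day of the cure period: counting 20 business days from Thursday, March 12, 2020 (Mar 13, Mar 16, Mar 17, Mar 18, …, Apr 7, Apr 8, Apr 9, skipping weekends) reaches Thursday, April 9, 2020.
The date termination becomes effective: 58 calendar days after April 9, 2020 is June 6, 2020.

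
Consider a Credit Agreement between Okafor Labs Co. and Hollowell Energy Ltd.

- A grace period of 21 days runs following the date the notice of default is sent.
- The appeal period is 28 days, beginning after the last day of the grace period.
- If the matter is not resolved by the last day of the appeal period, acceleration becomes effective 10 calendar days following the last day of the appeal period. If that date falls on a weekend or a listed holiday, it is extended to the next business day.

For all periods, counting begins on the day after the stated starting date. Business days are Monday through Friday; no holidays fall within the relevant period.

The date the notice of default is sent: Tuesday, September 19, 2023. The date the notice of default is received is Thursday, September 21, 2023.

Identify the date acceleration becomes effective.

November 17, 2023

The last day of the grace period: 21 calendar days after September 19, 2023 is October 10, 2023.
The last day of the appeal period: October 10, 2023 + 28 days = November 7, 2023.
Adding 10 calendar days to November 7, 2023 gives November 17, 2023, which is the date acceleration becomes effective. November 17, 2023 is a Friday, so no roll-forward applies.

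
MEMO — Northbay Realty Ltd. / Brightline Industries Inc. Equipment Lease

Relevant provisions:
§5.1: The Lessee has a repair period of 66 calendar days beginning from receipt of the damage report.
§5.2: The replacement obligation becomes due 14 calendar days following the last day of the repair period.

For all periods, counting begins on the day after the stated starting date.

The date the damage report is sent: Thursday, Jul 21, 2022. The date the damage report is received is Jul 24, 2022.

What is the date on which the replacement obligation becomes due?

The last day of the repair period: Jul 24, 2022 + 66 days = Sep 28, 2022.
The date on which the replacement obligation becomes due: Sep 28, 2022 + 14 days = Oct 12, 2022.

Oct 12, 2022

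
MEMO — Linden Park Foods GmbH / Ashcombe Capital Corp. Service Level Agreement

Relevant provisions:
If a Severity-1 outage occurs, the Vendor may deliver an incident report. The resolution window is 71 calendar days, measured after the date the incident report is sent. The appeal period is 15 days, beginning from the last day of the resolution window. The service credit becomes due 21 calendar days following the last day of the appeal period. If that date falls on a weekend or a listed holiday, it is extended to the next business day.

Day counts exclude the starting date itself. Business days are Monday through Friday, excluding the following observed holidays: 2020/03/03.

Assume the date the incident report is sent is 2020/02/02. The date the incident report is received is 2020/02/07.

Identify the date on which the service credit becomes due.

The last day of the resolution window: 2020/02/02 + 71 days = 2020/04/13.
The last day of the appeal period: 15 calendar days after 2020/04/13 is 2020/04/28.
The date on which the service credit becomes due: 2020/04/28 + 21 days = 2020/05/19. 2020/05/19 is a Tuesday and is not a listed holiday, so no roll-forward applies.

2020/05/19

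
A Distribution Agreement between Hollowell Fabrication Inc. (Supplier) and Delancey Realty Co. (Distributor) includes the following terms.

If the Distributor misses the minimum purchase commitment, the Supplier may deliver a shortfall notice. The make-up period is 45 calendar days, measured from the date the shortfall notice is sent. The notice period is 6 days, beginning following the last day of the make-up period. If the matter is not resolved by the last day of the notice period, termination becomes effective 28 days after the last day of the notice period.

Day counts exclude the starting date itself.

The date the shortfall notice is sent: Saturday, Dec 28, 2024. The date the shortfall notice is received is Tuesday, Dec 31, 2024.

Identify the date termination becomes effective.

Mar 17, 2025

Adding 45 calendar days to Dec 28, 2024 gives Feb 11, 2025, which is the last day of the make-up period.
The last day of the notice period: Feb 11, 2025 + 6 days = Feb 17, 2025.
The date termination becomes effective: 28 calendar days after Feb 17, 2025 is Mar 17, 2025.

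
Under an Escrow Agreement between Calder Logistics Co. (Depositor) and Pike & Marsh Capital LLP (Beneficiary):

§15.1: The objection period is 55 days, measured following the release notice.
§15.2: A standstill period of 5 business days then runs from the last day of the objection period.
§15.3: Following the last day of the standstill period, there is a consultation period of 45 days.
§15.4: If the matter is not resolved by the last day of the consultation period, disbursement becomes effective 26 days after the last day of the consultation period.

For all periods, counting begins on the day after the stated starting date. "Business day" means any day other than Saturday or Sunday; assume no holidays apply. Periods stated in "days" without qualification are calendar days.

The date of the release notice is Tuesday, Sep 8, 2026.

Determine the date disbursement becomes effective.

Jan 19, 2027

The last day of the objection period: 55 calendar days after Sep 8, 2026 is Nov 2, 2026.
From Monday, Nov 2, 2026, 5 business days (Nov 3, Nov 4, Nov 5, Nov 6, Nov 9, skipping weekends) brings us to Monday, Nov 9, 2026, which is the last day of the standstill period.
The last day of the consultation period: 45 calendar days after Nov 9, 2026 is Dec 24, 2026.
Adding 26 calendar days to Dec 24, 2026 gives Jan 19, 2027, which is the date disbursement becomes effective.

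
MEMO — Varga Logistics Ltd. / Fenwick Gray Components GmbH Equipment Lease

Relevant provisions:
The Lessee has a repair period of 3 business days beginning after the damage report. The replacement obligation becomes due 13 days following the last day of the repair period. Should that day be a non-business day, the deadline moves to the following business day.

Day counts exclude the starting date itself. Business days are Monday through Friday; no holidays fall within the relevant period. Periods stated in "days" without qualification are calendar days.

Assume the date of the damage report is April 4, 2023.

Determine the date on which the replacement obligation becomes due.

From Tuesday, April 4, 2023, 3 business days (Apr 5, Apr 6, Apr 7, skipping weekends) brings us to Friday, April 7, 2023, which is the last day of the repair period.
Adding 13 calendar days to April 7, 2023 gives April 20, 2023, which is the date on which the replacement obligation becomes due. April 20, 2023 is a Thursday, so no roll-forward applies.

April 20, 2023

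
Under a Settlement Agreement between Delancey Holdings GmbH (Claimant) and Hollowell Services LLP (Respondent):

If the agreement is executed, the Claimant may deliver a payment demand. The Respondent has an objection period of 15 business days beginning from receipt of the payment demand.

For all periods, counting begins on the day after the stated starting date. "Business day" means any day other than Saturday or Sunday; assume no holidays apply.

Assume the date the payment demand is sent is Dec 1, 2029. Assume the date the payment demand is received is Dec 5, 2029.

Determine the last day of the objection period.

From Wednesday, Dec 5, 2029, 15 business days (Dec 6, Dec 7, Dec 10, Dec 11, …, Dec 24, Dec 25, Dec 26, skipping weekends) brings us to Wednesday, Dec 26, 2029, which is the last day of the objection period.

Dec 26, 2029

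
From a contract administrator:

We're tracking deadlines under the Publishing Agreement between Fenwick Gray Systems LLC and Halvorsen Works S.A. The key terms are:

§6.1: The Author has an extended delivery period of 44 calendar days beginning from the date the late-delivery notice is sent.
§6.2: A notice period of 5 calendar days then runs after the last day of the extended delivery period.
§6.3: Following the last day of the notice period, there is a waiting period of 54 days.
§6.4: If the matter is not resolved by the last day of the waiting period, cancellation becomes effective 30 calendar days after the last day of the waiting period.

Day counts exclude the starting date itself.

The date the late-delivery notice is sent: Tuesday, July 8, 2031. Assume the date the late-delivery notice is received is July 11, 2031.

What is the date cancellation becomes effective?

Adding 44 calendar days to July 8, 2031 gives August 21, 2031, which is the last day of the extended delivery period.
The last day of the notice period: August 21, 2031 + 5 days = August 26, 2031.
The last day of the waiting period: August 26, 2031 + 54 days = October 19, 2031.
Adding 30 calendar days to October 19, 2031 gives November 18, 2031, which is the date cancellation becomes effective.

November 18, 2031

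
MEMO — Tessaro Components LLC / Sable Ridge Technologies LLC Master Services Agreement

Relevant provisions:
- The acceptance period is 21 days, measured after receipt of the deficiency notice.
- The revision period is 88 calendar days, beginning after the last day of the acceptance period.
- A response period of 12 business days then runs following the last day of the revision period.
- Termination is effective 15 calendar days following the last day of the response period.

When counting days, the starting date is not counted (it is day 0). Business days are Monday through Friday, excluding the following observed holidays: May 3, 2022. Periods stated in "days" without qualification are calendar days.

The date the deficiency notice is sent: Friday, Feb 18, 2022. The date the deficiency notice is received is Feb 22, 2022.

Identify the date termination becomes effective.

The last day of the acceptance period: Feb 22, 2022 + 21 days = Mar 15, 2022.
The last day of the revision period: 88 calendar days after Mar 15, 2022 is Jun 11, 2022.
The last day of the response period: counting 12 business days from Saturday, Jun 11, 2022 (Jun 13, Jun 14, Jun 15, Jun 16, …, Jun 24, Jun 27, Jun 28, skipping weekends) reaches Tuesday, Jun 28, 2022.
The date termination becomes effective: Jun 28, 2022 + 15 days = Jul 13, 2022.

Jul 13, 2022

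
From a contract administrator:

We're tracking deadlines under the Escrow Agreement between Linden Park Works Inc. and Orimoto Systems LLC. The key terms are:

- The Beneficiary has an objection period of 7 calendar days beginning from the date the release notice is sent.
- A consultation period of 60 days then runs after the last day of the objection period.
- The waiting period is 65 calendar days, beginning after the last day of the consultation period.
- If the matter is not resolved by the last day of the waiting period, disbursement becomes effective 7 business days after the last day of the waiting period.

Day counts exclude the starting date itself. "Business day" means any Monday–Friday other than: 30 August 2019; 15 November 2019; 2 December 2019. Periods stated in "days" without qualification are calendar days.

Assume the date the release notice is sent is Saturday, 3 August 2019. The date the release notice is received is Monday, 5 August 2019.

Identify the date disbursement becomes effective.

24 December 2019

The last day of the objection period: 7 calendar days after 3 August 2019 is 10 August 2019.
Adding 60 calendar days to 10 August 2019 gives 9 October 2019, which is the last day of the consultation period.
The last day of the waiting period: 9 October 2019 + 65 days = 13 December 2019.
The date disbursement becomes effective: counting 7 business days from Friday, 13 December 2019 (Dec 16, Dec 17, Dec 18, Dec 19, Dec 20, Dec 23, Dec 24, skipping weekends) reaches Tuesday, 24 December 2019.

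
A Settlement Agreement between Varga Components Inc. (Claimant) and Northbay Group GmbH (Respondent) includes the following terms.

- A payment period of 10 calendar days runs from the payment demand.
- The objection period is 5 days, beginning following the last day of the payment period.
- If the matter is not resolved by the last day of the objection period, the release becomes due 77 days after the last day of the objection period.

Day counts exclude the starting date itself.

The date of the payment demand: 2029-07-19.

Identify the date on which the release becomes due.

2029-10-19

The last day of the payment period: 2029-07-19 + 10 days = 2029-07-29.
The last day of the objection period: 2029-07-29 + 5 days = 2029-08-03.
The date on which the release becomes due: 77 calendar days after 2029-08-03 is 2029-10-19.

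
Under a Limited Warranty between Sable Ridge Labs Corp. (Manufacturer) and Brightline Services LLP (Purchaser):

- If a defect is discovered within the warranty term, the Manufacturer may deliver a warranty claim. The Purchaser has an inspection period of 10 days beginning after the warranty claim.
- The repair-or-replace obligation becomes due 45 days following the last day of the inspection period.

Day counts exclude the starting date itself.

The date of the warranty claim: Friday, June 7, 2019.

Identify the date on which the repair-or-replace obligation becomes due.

Adding 10 calendar days to June 7, 2019 gives June 17, 2019, which is the last day of the inspection period.
The date on which the repair-or-replace obligation becomes due: 45 calendar days after June 17, 2019 is August 1, 2019.

August 1, 2019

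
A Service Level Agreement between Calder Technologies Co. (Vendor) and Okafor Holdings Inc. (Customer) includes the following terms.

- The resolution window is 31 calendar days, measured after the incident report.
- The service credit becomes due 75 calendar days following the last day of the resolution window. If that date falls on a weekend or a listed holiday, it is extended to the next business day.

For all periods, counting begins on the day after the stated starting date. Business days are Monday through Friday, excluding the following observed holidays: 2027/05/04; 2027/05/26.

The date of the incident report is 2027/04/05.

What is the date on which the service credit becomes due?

The last day of the resolution window: 31 calendar days after 2027/04/05 is 2027/05/06.
The date on which the service credit becomes due: 2027/05/06 + 75 days = 2027/07/20. 2027/07/20 is a Tuesday and is not a listed holiday, so no roll-forward applies.

2027/07/20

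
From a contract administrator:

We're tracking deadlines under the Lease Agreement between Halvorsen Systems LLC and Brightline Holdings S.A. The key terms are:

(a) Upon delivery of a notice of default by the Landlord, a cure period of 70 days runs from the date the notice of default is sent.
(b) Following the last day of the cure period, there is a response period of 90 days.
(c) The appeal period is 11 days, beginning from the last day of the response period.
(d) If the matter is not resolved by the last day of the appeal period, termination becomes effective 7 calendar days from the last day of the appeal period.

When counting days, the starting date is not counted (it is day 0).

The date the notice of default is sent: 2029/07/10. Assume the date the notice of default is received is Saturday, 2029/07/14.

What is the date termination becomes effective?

2030/01/04

The last day of the cure period: 2029/07/10 + 70 days = 2029/09/18.
The last day of the response period: 90 calendar days after 2029/09/18 is 2029/12/17.
The last day of the appeal period: 11 calendar days after 2029/12/17 is 2029/12/28.
The date termination becomes effective: 2029/12/28 + 7 days = 2030/01/04.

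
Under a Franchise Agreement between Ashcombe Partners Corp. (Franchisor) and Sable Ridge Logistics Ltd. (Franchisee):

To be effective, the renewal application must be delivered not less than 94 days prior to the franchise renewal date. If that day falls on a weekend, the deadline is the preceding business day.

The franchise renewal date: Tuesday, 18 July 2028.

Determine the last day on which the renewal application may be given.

Counting back 94 calendar days from 18 July 2028 gives 15 April 2028. That is a Saturday, so the deadline moves back to Friday, 14 April 2028.

14 April 2028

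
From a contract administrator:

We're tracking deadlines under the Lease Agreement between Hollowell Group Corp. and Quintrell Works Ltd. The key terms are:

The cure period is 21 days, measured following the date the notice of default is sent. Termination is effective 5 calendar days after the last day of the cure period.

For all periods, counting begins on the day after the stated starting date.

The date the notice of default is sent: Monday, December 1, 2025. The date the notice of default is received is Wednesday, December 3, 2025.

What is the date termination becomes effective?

Adding 21 calendar days to December 1, 2025 gives December 22, 2025, which is the last day of the cure period.
Adding 5 calendar days to December 22, 2025 gives December 27, 2025, which is the date termination becomes effective.

December 27, 2025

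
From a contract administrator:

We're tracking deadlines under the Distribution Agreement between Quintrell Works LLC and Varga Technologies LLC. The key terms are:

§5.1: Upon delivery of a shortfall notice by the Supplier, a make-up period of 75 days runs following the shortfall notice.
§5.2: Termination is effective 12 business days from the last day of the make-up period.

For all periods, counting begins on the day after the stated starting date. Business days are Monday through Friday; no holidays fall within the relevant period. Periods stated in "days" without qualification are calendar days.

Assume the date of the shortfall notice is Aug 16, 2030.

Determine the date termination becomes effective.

The last day of the make-up period: 75 calendar days after Aug 16, 2030 is Oct 30, 2030.
The date termination becomes effective: counting 12 business days from Wednesday, Oct 30, 2030 (Oct 31, Nov 1, Nov 4, Nov 5, …, Nov 13, Nov 14, Nov 15, skipping weekends) reaches Friday, Nov 15, 2030.

Nov 15, 2030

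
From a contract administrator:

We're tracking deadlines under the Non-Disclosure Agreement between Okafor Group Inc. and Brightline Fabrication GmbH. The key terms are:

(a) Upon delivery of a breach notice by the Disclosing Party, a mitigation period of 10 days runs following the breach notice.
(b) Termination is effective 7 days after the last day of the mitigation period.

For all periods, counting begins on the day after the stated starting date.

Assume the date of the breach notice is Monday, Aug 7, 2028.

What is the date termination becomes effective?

Aug 24, 2028

Adding 10 calendar days to Aug 7, 2028 gives Aug 17, 2028, which is the last day of the mitigation period.
The date termination becomes effective: Aug 17, 2028 + 7 days = Aug 24, 2028.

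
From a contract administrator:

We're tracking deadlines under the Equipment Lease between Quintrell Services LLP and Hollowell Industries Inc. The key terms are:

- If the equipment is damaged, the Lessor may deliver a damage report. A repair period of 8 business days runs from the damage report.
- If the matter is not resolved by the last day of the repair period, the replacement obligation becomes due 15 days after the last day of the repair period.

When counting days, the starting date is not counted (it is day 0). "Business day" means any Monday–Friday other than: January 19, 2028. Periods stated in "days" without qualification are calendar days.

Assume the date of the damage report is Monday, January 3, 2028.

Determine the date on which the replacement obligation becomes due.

January 28, 2028

From Monday, January 3, 2028, 8 business days (Jan 4, Jan 5, Jan 6, Jan 7, Jan 10, Jan 11, Jan 12, Jan 13, skipping weekends) brings us to Thursday, January 13, 2028, which is the last day of the repair period.
The date on which the replacement obligation becomes due: 15 calendar days after January 13, 2028 is January 28, 2028.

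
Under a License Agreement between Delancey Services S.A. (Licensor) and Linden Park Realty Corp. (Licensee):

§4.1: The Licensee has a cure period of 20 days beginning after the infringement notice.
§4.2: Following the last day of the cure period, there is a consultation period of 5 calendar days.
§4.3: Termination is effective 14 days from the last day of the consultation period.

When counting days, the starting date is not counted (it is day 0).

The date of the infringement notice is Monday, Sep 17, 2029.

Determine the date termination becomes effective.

Oct 26, 2029

Adding 20 calendar days to Sep 17, 2029 gives Oct 7, 2029, which is the last day of the cure period.
Adding 5 calendar days to Oct 7, 2029 gives Oct 12, 2029, which is the last day of the consultation period.
The date termination becomes effective: Oct 12, 2029 + 14 days = Oct 26, 2029.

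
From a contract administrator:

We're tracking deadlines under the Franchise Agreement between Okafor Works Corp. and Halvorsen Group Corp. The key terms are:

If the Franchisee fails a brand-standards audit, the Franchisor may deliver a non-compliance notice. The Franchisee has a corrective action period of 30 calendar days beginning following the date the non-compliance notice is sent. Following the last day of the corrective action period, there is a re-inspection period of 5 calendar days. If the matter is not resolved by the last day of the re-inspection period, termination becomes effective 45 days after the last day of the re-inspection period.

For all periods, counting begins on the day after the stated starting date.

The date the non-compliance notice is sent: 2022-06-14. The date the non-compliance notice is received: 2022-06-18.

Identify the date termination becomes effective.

The last day of the corrective action period: 2022-06-14 + 30 days = 2022-07-14.
The last day of the re-inspection period: 2022-07-14 + 5 days = 2022-07-19.
The date termination becomes effective: 2022-07-19 + 45 days = 2022-09-02.

2022-09-02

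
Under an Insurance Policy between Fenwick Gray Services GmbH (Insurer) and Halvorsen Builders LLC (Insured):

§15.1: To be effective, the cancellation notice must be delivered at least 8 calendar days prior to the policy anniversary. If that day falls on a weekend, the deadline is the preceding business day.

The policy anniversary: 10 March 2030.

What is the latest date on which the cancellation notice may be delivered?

10 March 2030 minus 8 days is 2 March 2030. That is a Saturday, so the deadline moves back to Friday, 1 March 2030.

1 March 2030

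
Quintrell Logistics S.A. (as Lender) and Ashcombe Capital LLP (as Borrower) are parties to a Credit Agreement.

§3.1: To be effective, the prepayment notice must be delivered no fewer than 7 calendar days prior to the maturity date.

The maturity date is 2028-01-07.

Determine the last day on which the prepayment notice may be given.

2027-12-31

2028-01-07 minus 7 days is 2027-12-31.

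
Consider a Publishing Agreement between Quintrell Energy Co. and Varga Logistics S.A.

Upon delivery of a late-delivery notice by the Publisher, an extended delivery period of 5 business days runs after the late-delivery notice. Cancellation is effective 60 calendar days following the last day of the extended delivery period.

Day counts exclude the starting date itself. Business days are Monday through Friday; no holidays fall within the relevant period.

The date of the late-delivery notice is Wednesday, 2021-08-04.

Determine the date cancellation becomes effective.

The last day of the extended delivery period: counting 5 business days from Wednesday, 2021-08-04 (Aug 5, Aug 6, Aug 9, Aug 10, Aug 11, skipping weekends) reaches Wednesday, 2021-08-11.
The date cancellation becomes effective: 60 calendar days after 2021-08-11 is 2021-10-10.

2021-10-10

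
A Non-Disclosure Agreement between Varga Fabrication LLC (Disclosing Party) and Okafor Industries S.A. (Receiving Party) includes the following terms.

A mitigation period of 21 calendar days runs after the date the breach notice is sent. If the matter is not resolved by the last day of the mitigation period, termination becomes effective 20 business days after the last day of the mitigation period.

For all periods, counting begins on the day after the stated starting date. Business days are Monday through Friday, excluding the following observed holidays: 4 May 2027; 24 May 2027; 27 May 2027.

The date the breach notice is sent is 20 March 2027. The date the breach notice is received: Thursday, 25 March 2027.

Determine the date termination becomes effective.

Adding 21 calendar days to 20 March 2027 gives 10 April 2027, which is the last day of the mitigation period.
The date termination becomes effective: counting 20 business days from Saturday, 10 April 2027 (Apr 12, Apr 13, Apr 14, Apr 15, …, May 6, May 7, May 10, skipping weekends and the listed holiday on May 4) reaches Monday, 10 May 2027.

10 May 2027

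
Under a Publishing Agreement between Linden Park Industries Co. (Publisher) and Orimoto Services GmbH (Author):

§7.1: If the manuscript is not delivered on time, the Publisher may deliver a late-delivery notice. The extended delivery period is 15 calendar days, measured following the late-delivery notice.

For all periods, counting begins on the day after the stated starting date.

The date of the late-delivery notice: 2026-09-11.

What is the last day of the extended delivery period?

2026-09-26

The last day of the extended delivery period: 15 calendar days after 2026-09-11 is 2026-09-26.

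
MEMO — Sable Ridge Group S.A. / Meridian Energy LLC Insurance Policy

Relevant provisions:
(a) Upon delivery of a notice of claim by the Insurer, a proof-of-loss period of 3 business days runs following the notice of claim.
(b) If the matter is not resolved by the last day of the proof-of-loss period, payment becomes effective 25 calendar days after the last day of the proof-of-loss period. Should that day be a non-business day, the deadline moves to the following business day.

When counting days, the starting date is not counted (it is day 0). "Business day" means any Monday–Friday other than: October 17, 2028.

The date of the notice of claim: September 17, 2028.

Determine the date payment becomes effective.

October 16, 2028

The last day of the proof-of-loss period: 3 business days after Sunday, September 17, 2028, skipping weekends — Sep 18, Sep 19, Sep 20 — lands on Wednesday, September 20, 2028.
The date payment becomes effective: 25 calendar days after September 20, 2028 is October 15, 2028. That falls on a Sunday, so it rolls to the next business day, Monday, October 16, 2028.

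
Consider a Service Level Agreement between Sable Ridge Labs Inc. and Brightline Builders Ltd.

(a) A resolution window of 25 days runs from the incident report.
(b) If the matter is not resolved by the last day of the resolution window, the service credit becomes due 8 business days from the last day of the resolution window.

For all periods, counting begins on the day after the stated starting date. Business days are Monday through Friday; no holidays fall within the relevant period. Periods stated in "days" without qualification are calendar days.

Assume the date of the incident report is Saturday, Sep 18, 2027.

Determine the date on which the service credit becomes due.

Oct 25, 2027

The last day of the resolution window: 25 calendar days after Sep 18, 2027 is Oct 13, 2027.
The date on which the service credit becomes due: 8 business days after Wednesday, Oct 13, 2027, skipping weekends — Oct 14, Oct 15, Oct 18, Oct 19, Oct 20, Oct 21, Oct 22, Oct 25 — lands on Monday, Oct 25, 2027.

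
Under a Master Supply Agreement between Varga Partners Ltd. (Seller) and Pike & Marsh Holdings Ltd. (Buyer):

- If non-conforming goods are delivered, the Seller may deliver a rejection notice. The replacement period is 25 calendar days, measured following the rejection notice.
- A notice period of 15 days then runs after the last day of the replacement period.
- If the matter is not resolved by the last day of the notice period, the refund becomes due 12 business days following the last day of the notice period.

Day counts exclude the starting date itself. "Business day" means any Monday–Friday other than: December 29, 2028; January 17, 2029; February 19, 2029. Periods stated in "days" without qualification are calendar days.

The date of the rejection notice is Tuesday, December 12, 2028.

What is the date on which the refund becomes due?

February 6, 2029

The last day of the replacement period: December 12, 2028 + 25 days = January 6, 2029.
Adding 15 calendar days to January 6, 2029 gives January 21, 2029, which is the last day of the notice period.
The date on which the refund becomes due: counting 12 business days from Sunday, January 21, 2029 (Jan 22, Jan 23, Jan 24, Jan 25, …, Feb 2, Feb 5, Feb 6, skipping weekends) reaches Tuesday, February 6, 2029.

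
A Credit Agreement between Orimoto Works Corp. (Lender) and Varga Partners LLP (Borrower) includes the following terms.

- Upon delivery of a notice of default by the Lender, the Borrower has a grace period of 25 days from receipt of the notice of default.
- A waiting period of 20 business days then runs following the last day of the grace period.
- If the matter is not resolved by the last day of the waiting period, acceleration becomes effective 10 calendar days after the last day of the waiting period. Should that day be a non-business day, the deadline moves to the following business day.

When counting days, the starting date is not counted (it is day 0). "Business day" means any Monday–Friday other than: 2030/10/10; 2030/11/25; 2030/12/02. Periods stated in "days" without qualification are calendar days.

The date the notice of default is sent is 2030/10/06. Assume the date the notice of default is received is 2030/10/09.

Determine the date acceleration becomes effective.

2030/12/13

Adding 25 calendar days to 2030/10/09 gives 2030/11/03, which is the last day of the grace period.
The last day of the waiting period: 20 business days after Sunday, 2030/11/03, skipping weekends and the listed holidays on Nov 25, Dec 2 — Nov 4, Nov 5, Nov 6, Nov 7, …, Nov 28, Nov 29, Dec 3 — lands on Tuesday, 2030/12/03.
The date acceleration becomes effective: 2030/12/03 + 10 days = 2030/12/13. 2030/12/13 is a Friday and is not a listed holiday, so no roll-forward applies.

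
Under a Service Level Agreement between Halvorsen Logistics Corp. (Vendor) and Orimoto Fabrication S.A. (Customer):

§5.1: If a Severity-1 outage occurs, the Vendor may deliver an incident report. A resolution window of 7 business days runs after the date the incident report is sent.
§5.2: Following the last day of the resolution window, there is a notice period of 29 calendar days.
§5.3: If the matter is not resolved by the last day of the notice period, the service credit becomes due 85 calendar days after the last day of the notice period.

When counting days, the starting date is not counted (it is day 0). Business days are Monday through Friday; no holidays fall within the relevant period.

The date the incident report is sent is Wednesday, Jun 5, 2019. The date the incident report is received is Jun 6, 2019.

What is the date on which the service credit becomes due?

The last day of the resolution window: counting 7 business days from Wednesday, Jun 5, 2019 (Jun 6, Jun 7, Jun 10, Jun 11, Jun 12, Jun 13, Jun 14, skipping weekends) reaches Friday, Jun 14, 2019.
Adding 29 calendar days to Jun 14, 2019 gives Jul 13, 2019, which is the last day of the notice period.
The date on which the service credit becomes due: 85 calendar days after Jul 13, 2019 is Oct 6, 2019.

Oct 6, 2019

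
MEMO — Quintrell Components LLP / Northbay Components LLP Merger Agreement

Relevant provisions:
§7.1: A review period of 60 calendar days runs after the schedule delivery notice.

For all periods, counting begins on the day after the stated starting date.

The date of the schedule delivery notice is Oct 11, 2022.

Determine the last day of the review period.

The last day of the review period: Oct 11, 2022 + 60 days = Dec 10, 2022.

Dec 10, 2022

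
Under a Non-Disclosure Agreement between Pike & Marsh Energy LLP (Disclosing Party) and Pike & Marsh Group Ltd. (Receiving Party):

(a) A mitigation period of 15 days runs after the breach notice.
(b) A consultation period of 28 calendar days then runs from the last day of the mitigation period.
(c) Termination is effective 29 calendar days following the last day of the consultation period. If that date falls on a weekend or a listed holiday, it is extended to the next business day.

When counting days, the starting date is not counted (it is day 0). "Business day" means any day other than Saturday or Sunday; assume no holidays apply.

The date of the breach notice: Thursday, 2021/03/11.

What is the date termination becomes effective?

2021/05/24

The last day of the mitigation period: 2021/03/11 + 15 days = 2021/03/26.
The last day of the consultation period: 2021/03/26 + 28 days = 2021/04/23.
The date termination becomes effective: 29 calendar days after 2021/04/23 is 2021/05/22. That falls on a Saturday, so it rolls to the next business day, Monday, 2021/05/24.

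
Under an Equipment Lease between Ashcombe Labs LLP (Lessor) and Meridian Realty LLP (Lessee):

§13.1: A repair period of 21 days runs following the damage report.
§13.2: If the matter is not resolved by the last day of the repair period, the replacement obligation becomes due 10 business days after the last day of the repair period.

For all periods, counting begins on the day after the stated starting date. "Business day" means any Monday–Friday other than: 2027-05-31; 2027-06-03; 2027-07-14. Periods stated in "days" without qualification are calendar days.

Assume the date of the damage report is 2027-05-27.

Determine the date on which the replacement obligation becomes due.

Adding 21 calendar days to 2027-05-27 gives 2027-06-17, which is the last day of the repair period.
The date on which the replacement obligation becomes due: counting 10 business days from Thursday, 2027-06-17 (Jun 18, Jun 21, Jun 22, Jun 23, Jun 24, Jun 25, Jun 28, Jun 29, Jun 30, Jul 1, skipping weekends) reaches Thursday, 2027-07-01.

2027-07-01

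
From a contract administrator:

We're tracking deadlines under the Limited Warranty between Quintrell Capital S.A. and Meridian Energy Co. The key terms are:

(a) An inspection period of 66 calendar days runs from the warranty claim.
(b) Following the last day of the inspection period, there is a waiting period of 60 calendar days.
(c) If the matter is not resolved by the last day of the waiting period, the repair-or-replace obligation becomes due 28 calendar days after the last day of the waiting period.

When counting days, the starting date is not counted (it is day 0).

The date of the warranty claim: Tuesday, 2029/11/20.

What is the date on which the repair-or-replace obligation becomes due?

Adding 66 calendar days to 2029/11/20 gives 2030/01/25, which is the last day of the inspection period.
Adding 60 calendar days to 2030/01/25 gives 2030/03/26, which is the last day of the waiting period.
The date on which the repair-or-replace obligation becomes due: 2030/03/26 + 28 days = 2030/04/23.

2030/04/23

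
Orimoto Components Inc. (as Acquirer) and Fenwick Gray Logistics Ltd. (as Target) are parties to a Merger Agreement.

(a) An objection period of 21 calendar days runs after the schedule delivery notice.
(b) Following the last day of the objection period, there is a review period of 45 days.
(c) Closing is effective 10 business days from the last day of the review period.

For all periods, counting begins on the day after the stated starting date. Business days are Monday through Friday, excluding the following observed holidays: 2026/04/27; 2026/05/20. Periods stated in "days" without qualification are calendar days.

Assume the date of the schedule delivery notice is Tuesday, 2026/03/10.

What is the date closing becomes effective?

The last day of the objection period: 21 calendar days after 2026/03/10 is 2026/03/31.
Adding 45 calendar days to 2026/03/31 gives 2026/05/15, which is the last day of the review period.
The date closing becomes effective: counting 10 business days from Friday, 2026/05/15 (May 18, May 19, May 21, May 22, May 25, May 26, May 27, May 28, May 29, Jun 1, skipping weekends and the listed holiday on May 20) reaches Monday, 2026/06/01.

2026/06/01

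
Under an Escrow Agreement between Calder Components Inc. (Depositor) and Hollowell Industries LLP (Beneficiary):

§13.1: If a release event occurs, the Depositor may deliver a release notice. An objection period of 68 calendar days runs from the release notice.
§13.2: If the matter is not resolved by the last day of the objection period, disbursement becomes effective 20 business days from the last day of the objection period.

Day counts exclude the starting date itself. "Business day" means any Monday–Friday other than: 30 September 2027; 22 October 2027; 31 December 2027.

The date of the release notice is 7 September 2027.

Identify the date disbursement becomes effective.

The last day of the objection period: 68 calendar days after 7 September 2027 is 14 November 2027.
The date disbursement becomes effective: counting 20 business days from Sunday, 14 November 2027 (Nov 15, Nov 16, Nov 17, Nov 18, …, Dec 8, Dec 9, Dec 10, skipping weekends) reaches Friday, 10 December 2027.

10 December 2027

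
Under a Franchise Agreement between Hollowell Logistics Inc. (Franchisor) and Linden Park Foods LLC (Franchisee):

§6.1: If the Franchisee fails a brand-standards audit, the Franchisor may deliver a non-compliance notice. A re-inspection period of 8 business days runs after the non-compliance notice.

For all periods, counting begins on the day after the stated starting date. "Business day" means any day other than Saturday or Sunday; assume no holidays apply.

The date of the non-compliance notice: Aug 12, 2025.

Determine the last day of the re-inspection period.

From Tuesday, Aug 12, 2025, 8 business days (Aug 13, Aug 14, Aug 15, Aug 18, Aug 19, Aug 20, Aug 21, Aug 22, skipping weekends) brings us to Friday, Aug 22, 2025, which is the last day of the re-inspection period.

Aug 22, 2025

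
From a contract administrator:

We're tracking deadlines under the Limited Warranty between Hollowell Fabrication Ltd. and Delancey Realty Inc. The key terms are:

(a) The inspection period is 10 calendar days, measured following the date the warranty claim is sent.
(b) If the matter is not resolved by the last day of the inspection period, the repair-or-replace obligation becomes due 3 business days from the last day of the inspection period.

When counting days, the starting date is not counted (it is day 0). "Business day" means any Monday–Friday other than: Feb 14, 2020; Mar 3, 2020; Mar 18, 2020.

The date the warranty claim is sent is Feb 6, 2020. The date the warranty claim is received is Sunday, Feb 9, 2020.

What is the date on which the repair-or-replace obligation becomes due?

Feb 19, 2020

The last day of the inspection period: 10 calendar days after Feb 6, 2020 is Feb 16, 2020.
The date on which the repair-or-replace obligation becomes due: counting 3 business days from Sunday, Feb 16, 2020 (Feb 17, Feb 18, Feb 19, skipping weekends) reaches Wednesday, Feb 19, 2020.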